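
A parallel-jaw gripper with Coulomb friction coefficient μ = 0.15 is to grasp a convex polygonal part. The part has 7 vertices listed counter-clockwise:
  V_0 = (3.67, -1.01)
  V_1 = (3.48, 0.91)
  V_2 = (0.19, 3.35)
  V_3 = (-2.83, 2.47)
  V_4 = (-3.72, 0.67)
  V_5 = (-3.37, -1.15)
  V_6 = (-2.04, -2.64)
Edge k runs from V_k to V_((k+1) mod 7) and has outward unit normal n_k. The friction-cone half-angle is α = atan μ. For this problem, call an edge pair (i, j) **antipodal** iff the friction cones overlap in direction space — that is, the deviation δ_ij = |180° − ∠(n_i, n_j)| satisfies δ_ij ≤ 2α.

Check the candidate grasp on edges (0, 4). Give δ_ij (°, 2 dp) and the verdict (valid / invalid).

α = atan 0.15 = 8.53°;  2α = 17.06°
edge 0: e_0 = (-0.19, +1.92);  n_0 = (+0.9951, +0.0985)
edge 4: e_4 = (+0.35, -1.82);  n_4 = (-0.9820, -0.1888)
∠(n_0, n_4) = 174.77°
δ = |180° − 174.77°| = 5.23°
5.23° ≤ 2α = 17.06°  →  valid

δ = 5.23°, valid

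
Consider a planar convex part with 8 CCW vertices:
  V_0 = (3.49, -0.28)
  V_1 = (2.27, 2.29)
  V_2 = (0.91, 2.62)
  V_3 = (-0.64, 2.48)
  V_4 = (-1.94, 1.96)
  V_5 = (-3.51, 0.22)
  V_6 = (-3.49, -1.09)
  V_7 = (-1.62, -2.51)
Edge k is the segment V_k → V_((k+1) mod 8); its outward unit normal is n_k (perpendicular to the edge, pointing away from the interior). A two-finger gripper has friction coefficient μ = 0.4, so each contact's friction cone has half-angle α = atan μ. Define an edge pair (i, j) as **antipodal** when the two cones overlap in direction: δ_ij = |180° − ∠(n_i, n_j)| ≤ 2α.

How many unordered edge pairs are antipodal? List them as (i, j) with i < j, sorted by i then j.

count = 8; pairs: (0,5), (0,6), (1,6), (1,7), (2,6), (2,7), (3,7), (4,7)

α = atan 0.4 = 21.80°;  2α = 43.60°
n_0 = (+0.9034, +0.4288)
n_1 = (+0.2358, +0.9718)
n_2 = (-0.0900, +0.9959)
n_3 = (-0.3714, +0.9285)
n_4 = (-0.7424, +0.6699)
n_5 = (-0.9999, -0.0153)
n_6 = (-0.6048, -0.7964)
n_7 = (+0.4000, -0.9165)
  (0,1): δ = 129.03°  ·
  (0,2): δ = 110.23°  ·
  (0,3): δ = 93.59°  ·
  (0,4): δ = 67.45°  ·
  (0,5): δ = 24.52°  ✓
  (0,6): δ = 27.39°  ✓
  (0,7): δ = 88.18°  ·
  (1,2): δ = 161.20°  ·
  (1,3): δ = 144.56°  ·
  (1,4): δ = 118.42°  ·
  (1,5): δ = 75.49°  ·
  (1,6): δ = 23.57°  ✓
  (1,7): δ = 37.22°  ✓
  (2,3): δ = 163.36°  ·
  (2,4): δ = 137.22°  ·
  (2,5): δ = 94.29°  ·
  (2,6): δ = 42.37°  ✓
  (2,7): δ = 18.42°  ✓
  (3,4): δ = 153.86°  ·
  (3,5): δ = 110.93°  ·
  (3,6): δ = 59.01°  ·
  (3,7): δ = 1.78°  ✓
  (4,5): δ = 137.07°  ·
  (4,6): δ = 85.15°  ·
  (4,7): δ = 24.36°  ✓
  (5,6): δ = 128.09°  ·
  (5,7): δ = 67.30°  ·
  (6,7): δ = 119.21°  ·
antipodal pairs: 8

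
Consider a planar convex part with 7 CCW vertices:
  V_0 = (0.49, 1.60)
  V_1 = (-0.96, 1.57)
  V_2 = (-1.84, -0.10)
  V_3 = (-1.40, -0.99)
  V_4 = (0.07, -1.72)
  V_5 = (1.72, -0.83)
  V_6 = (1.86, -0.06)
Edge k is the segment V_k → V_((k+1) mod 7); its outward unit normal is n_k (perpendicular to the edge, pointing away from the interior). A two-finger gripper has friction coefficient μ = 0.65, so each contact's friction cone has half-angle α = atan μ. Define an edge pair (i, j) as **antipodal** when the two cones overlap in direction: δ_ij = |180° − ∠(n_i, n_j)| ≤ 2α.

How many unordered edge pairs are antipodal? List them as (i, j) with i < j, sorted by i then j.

α = atan 0.65 = 33.02°;  2α = 66.05°
n_0 = (-0.0207, +0.9998)
n_1 = (-0.8847, +0.4662)
n_2 = (-0.8964, -0.4432)
n_3 = (-0.4448, -0.8956)
n_4 = (+0.4747, -0.8801)
n_5 = (+0.9839, -0.1789)
n_6 = (+0.7713, +0.6365)
  (0,1): δ = 118.97°  ·
  (0,2): δ = 64.88°  ✓
  (0,3): δ = 27.59°  ✓
  (0,4): δ = 27.16°  ✓
  (0,5): δ = 78.51°  ·
  (0,6): δ = 128.35°  ·
  (1,2): δ = 125.91°  ·
  (1,3): δ = 88.62°  ·
  (1,4): δ = 33.87°  ✓
  (1,5): δ = 17.48°  ✓
  (1,6): δ = 67.32°  ·
  (2,3): δ = 142.72°  ·
  (2,4): δ = 87.96°  ·
  (2,5): δ = 36.61°  ✓
  (2,6): δ = 13.23°  ✓
  (3,4): δ = 125.25°  ·
  (3,5): δ = 73.90°  ·
  (3,6): δ = 24.06°  ✓
  (4,5): δ = 128.65°  ·
  (4,6): δ = 78.81°  ·
  (5,6): δ = 130.16°  ·
antipodal pairs: 8

count = 8; pairs: (0,2), (0,3), (0,4), (1,4), (1,5), (2,5), (2,6), (3,6)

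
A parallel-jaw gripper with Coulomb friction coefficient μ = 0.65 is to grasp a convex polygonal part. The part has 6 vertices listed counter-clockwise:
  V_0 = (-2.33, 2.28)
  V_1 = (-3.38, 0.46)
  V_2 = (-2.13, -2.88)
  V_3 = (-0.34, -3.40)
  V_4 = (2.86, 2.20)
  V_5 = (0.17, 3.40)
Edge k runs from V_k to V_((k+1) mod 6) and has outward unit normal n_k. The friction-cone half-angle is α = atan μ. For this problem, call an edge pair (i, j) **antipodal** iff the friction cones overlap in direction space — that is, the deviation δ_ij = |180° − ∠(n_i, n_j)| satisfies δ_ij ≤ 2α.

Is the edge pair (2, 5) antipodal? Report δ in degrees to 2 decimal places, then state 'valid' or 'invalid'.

δ = 40.33°, valid

α = atan 0.65 = 33.02°;  2α = 66.05°
edge 2: e_2 = (+1.79, -0.52);  n_2 = (-0.2790, -0.9603)
edge 5: e_5 = (-2.50, -1.12);  n_5 = (-0.4088, +0.9126)
∠(n_2, n_5) = 139.67°
δ = |180° − 139.67°| = 40.33°
40.33° ≤ 2α = 66.05°  →  valid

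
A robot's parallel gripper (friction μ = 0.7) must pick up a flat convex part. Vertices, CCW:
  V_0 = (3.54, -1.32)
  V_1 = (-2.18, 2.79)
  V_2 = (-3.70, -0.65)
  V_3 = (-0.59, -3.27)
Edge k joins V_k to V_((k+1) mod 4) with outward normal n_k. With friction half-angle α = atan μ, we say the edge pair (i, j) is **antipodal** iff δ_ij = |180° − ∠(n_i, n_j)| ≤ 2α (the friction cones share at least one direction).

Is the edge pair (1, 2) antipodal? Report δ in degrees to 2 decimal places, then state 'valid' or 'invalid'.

α = atan 0.7 = 34.99°;  2α = 69.98°
edge 1: e_1 = (-1.52, -3.44);  n_1 = (-0.9147, +0.4042)
edge 2: e_2 = (+3.11, -2.62);  n_2 = (-0.6443, -0.7648)
∠(n_1, n_2) = 73.73°
δ = |180° − 73.73°| = 106.27°
106.27° > 2α = 69.98°  →  invalid

δ = 106.27°, invalid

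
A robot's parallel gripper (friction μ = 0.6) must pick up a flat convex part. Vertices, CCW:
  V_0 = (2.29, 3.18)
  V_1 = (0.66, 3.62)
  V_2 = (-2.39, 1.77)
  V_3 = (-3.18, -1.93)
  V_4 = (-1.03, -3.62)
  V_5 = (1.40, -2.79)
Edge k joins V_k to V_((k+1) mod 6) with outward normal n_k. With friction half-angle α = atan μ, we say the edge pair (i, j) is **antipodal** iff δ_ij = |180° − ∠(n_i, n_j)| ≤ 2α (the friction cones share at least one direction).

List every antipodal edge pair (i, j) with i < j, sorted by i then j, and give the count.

α = atan 0.6 = 30.96°;  2α = 61.93°
n_0 = (+0.2606, +0.9654)
n_1 = (-0.5186, +0.8550)
n_2 = (-0.9780, +0.2088)
n_3 = (-0.6180, -0.7862)
n_4 = (+0.3232, -0.9463)
n_5 = (+0.9891, -0.1474)
  (0,1): δ = 133.65°  ·
  (0,2): δ = 86.95°  ·
  (0,3): δ = 23.06°  ✓
  (0,4): δ = 33.96°  ✓
  (0,5): δ = 96.63°  ·
  (1,2): δ = 133.29°  ·
  (1,3): δ = 69.41°  ·
  (1,4): δ = 12.38°  ✓
  (1,5): δ = 50.28°  ✓
  (2,3): δ = 116.12°  ·
  (2,4): δ = 59.09°  ✓
  (2,5): δ = 3.57°  ✓
  (3,4): δ = 122.97°  ·
  (3,5): δ = 60.31°  ✓
  (4,5): δ = 117.34°  ·
antipodal pairs: 7

count = 7; pairs: (0,3), (0,4), (1,4), (1,5), (2,4), (2,5), (3,5)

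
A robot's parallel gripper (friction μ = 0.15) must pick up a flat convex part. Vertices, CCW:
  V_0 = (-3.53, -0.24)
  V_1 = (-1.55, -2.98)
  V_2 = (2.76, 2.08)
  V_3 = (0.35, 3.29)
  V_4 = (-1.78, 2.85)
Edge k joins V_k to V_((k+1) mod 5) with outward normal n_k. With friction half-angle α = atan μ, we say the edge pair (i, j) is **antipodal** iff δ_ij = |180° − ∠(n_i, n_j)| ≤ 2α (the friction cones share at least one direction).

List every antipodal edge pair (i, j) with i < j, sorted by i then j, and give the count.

count = 1; pairs: (1,4)

α = atan 0.15 = 8.53°;  2α = 17.06°
n_0 = (-0.8105, -0.5857)
n_1 = (+0.7613, -0.6484)
n_2 = (+0.4487, +0.8937)
n_3 = (-0.2023, +0.9793)
n_4 = (-0.8701, +0.4928)
  (0,1): δ = 76.28°  ·
  (0,2): δ = 27.49°  ·
  (0,3): δ = 65.82°  ·
  (0,4): δ = 114.62°  ·
  (1,2): δ = 76.24°  ·
  (1,3): δ = 37.90°  ·
  (1,4): δ = 10.90°  ✓
  (2,3): δ = 141.67°  ·
  (2,4): δ = 92.86°  ·
  (3,4): δ = 131.20°  ·
antipodal pairs: 1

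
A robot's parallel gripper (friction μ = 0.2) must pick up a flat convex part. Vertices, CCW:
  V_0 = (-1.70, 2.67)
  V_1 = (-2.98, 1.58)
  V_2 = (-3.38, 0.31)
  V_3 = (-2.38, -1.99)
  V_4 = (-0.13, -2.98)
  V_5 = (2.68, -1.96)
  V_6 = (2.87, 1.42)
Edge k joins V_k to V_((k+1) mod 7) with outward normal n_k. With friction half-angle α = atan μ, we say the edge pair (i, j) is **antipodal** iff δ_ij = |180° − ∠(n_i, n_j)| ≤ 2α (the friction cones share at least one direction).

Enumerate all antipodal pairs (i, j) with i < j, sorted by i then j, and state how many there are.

α = atan 0.2 = 11.31°;  2α = 22.62°
n_0 = (-0.6483, +0.7614)
n_1 = (-0.9538, +0.3004)
n_2 = (-0.9171, -0.3987)
n_3 = (-0.4027, -0.9153)
n_4 = (+0.3412, -0.9400)
n_5 = (+0.9984, -0.0561)
n_6 = (+0.2638, +0.9646)
  (0,1): δ = 147.90°  ·
  (0,2): δ = 106.92°  ·
  (0,3): δ = 64.17°  ·
  (0,4): δ = 20.47°  ✓
  (0,5): δ = 46.37°  ·
  (0,6): δ = 124.29°  ·
  (1,2): δ = 139.02°  ·
  (1,3): δ = 96.27°  ·
  (1,4): δ = 52.57°  ·
  (1,5): δ = 14.26°  ✓
  (1,6): δ = 92.18°  ·
  (2,3): δ = 137.25°  ·
  (2,4): δ = 93.55°  ·
  (2,5): δ = 26.72°  ·
  (2,6): δ = 51.20°  ·
  (3,4): δ = 136.30°  ·
  (3,5): δ = 69.47°  ·
  (3,6): δ = 8.45°  ✓
  (4,5): δ = 113.17°  ·
  (4,6): δ = 35.25°  ·
  (5,6): δ = 102.08°  ·
antipodal pairs: 3

count = 3; pairs: (0,4), (1,5), (3,6)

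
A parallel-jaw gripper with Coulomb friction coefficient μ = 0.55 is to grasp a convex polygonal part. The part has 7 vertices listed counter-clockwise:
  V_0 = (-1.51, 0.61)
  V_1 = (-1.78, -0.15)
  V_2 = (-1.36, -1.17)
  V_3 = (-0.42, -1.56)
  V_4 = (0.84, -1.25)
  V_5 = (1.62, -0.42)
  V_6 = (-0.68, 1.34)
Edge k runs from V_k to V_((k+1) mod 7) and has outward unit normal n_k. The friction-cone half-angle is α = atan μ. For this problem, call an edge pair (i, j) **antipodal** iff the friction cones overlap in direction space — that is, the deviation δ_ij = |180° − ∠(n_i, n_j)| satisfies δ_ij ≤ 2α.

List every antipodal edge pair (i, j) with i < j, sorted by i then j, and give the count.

α = atan 0.55 = 28.81°;  2α = 57.62°
n_0 = (-0.9423, +0.3348)
n_1 = (-0.9247, -0.3807)
n_2 = (-0.3832, -0.9237)
n_3 = (+0.2389, -0.9710)
n_4 = (+0.7287, -0.6848)
n_5 = (+0.6077, +0.7942)
n_6 = (-0.6604, +0.7509)
  (0,1): δ = 138.06°  ·
  (0,2): δ = 92.97°  ·
  (0,3): δ = 56.62°  ✓
  (0,4): δ = 23.66°  ✓
  (0,5): δ = 72.13°  ·
  (0,6): δ = 150.89°  ·
  (1,2): δ = 134.91°  ·
  (1,3): δ = 98.56°  ·
  (1,4): δ = 65.60°  ·
  (1,5): δ = 30.20°  ✓
  (1,6): δ = 108.95°  ·
  (2,3): δ = 143.64°  ·
  (2,4): δ = 110.69°  ·
  (2,5): δ = 14.89°  ✓
  (2,6): δ = 63.87°  ·
  (3,4): δ = 147.04°  ·
  (3,5): δ = 51.25°  ✓
  (3,6): δ = 27.51°  ✓
  (4,5): δ = 84.20°  ·
  (4,6): δ = 5.45°  ✓
  (5,6): δ = 101.24°  ·
antipodal pairs: 7

count = 7; pairs: (0,3), (0,4), (1,5), (2,5), (3,5), (3,6), (4,6)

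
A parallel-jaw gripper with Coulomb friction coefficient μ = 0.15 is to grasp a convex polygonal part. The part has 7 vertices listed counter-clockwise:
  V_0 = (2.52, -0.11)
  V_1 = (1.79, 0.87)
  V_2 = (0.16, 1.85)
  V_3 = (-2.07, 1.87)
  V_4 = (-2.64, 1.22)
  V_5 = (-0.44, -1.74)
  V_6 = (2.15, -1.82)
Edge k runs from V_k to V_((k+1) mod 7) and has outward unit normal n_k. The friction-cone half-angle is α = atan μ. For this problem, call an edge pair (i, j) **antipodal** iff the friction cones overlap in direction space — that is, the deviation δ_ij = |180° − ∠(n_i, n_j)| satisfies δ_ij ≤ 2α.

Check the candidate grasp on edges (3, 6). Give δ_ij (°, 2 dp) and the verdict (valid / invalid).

δ = 29.04°, invalid

α = atan 0.15 = 8.53°;  2α = 17.06°
edge 3: e_3 = (-0.57, -0.65);  n_3 = (-0.7519, +0.6593)
edge 6: e_6 = (+0.37, +1.71);  n_6 = (+0.9774, -0.2115)
∠(n_3, n_6) = 150.96°
δ = |180° − 150.96°| = 29.04°
29.04° > 2α = 17.06°  →  invalid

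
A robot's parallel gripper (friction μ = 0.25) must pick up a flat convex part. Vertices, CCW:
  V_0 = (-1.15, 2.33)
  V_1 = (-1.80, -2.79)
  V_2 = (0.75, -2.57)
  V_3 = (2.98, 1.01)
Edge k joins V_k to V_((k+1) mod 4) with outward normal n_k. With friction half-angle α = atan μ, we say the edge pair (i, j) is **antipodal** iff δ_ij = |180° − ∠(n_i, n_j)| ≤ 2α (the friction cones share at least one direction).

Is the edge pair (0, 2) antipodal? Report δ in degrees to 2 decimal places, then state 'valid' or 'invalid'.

α = atan 0.25 = 14.04°;  2α = 28.07°
edge 0: e_0 = (-0.65, -5.12);  n_0 = (-0.9920, +0.1259)
edge 2: e_2 = (+2.23, +3.58);  n_2 = (+0.8488, -0.5287)
∠(n_0, n_2) = 155.32°
δ = |180° − 155.32°| = 24.68°
24.68° ≤ 2α = 28.07°  →  valid

δ = 24.68°, valid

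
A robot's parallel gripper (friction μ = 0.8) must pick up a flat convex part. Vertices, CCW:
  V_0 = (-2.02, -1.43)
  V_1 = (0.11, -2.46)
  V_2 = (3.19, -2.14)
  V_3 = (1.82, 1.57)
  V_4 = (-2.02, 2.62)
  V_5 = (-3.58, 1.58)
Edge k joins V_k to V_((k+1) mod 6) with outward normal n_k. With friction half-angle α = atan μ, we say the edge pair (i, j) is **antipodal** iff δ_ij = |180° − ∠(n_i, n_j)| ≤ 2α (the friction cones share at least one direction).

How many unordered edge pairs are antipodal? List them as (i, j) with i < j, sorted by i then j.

count = 9; pairs: (0,2), (0,3), (0,4), (1,2), (1,3), (1,4), (2,4), (2,5), (3,5)

α = atan 0.8 = 38.66°;  2α = 77.32°
n_0 = (-0.4353, -0.9003)
n_1 = (+0.1033, -0.9946)
n_2 = (+0.9381, +0.3464)
n_3 = (+0.2638, +0.9646)
n_4 = (-0.5547, +0.8321)
n_5 = (-0.8878, -0.4601)
  (0,1): δ = 148.26°  ·
  (0,2): δ = 43.93°  ✓
  (0,3): δ = 10.51°  ✓
  (0,4): δ = 59.50°  ✓
  (0,5): δ = 143.20°  ·
  (1,2): δ = 75.66°  ✓
  (1,3): δ = 21.22°  ✓
  (1,4): δ = 27.76°  ✓
  (1,5): δ = 111.46°  ·
  (2,3): δ = 125.56°  ·
  (2,4): δ = 76.58°  ✓
  (2,5): δ = 7.13°  ✓
  (3,4): δ = 131.02°  ·
  (3,5): δ = 47.31°  ✓
  (4,5): δ = 96.29°  ·
antipodal pairs: 9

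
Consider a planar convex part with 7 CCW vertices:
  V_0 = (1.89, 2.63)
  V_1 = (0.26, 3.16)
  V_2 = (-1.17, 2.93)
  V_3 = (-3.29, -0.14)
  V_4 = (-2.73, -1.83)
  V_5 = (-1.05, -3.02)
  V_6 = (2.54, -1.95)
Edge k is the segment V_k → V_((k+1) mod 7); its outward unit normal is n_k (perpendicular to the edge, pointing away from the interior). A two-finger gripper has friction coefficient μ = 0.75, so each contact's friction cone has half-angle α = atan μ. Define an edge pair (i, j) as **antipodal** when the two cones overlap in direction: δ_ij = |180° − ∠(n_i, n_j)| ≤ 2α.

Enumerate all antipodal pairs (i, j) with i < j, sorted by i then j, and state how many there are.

α = atan 0.75 = 36.87°;  2α = 73.74°
n_0 = (+0.3092, +0.9510)
n_1 = (-0.1588, +0.9873)
n_2 = (-0.8229, +0.5682)
n_3 = (-0.9492, -0.3145)
n_4 = (-0.5780, -0.8160)
n_5 = (+0.2856, -0.9583)
n_6 = (+0.9901, +0.1405)
  (0,1): δ = 152.85°  ·
  (0,2): δ = 106.62°  ·
  (0,3): δ = 53.65°  ✓
  (0,4): δ = 17.30°  ✓
  (0,5): δ = 34.61°  ✓
  (0,6): δ = 116.09°  ·
  (1,2): δ = 133.76°  ·
  (1,3): δ = 80.80°  ·
  (1,4): δ = 44.45°  ✓
  (1,5): δ = 7.46°  ✓
  (1,6): δ = 88.94°  ·
  (2,3): δ = 127.04°  ·
  (2,4): δ = 90.68°  ·
  (2,5): δ = 38.78°  ✓
  (2,6): δ = 42.70°  ✓
  (3,4): δ = 143.64°  ·
  (3,5): δ = 91.74°  ·
  (3,6): δ = 10.26°  ✓
  (4,5): δ = 128.09°  ·
  (4,6): δ = 46.61°  ✓
  (5,6): δ = 98.52°  ·
antipodal pairs: 9

count = 9; pairs: (0,3), (0,4), (0,5), (1,4), (1,5), (2,5), (2,6), (3,6), (4,6)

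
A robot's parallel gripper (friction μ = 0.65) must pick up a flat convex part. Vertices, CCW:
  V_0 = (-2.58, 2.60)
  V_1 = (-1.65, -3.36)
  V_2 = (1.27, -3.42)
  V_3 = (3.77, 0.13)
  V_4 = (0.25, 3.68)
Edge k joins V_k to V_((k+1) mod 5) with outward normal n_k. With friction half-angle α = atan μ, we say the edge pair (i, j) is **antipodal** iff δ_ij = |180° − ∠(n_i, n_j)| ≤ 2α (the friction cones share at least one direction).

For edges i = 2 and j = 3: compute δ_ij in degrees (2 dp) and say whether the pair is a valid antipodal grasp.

δ = 100.09°, invalid

α = atan 0.65 = 33.02°;  2α = 66.05°
edge 2: e_2 = (+2.50, +3.55);  n_2 = (+0.8176, -0.5758)
edge 3: e_3 = (-3.52, +3.55);  n_3 = (+0.7101, +0.7041)
∠(n_2, n_3) = 79.91°
δ = |180° − 79.91°| = 100.09°
100.09° > 2α = 66.05°  →  invalid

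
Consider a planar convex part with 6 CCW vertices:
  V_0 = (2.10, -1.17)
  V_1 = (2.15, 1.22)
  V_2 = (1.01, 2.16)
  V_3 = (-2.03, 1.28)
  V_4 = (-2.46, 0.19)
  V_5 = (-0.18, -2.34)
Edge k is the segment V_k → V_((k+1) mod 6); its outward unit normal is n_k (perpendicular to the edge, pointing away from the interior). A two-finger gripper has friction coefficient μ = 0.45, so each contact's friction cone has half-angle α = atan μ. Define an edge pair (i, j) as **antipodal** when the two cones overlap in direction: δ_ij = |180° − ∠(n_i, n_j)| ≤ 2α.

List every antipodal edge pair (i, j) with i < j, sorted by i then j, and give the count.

α = atan 0.45 = 24.23°;  2α = 48.46°
n_0 = (+0.9998, -0.0209)
n_1 = (+0.6362, +0.7715)
n_2 = (-0.2781, +0.9606)
n_3 = (-0.9302, +0.3670)
n_4 = (-0.7429, -0.6695)
n_5 = (+0.4566, -0.8897)
  (0,1): δ = 128.31°  ·
  (0,2): δ = 72.66°  ·
  (0,3): δ = 20.33°  ✓
  (0,4): δ = 43.22°  ✓
  (0,5): δ = 118.36°  ·
  (1,2): δ = 124.35°  ·
  (1,3): δ = 72.02°  ·
  (1,4): δ = 8.47°  ✓
  (1,5): δ = 66.67°  ·
  (2,3): δ = 127.67°  ·
  (2,4): δ = 64.12°  ·
  (2,5): δ = 11.02°  ✓
  (3,4): δ = 116.45°  ·
  (3,5): δ = 41.31°  ✓
  (4,5): δ = 104.86°  ·
antipodal pairs: 5

count = 5; pairs: (0,3), (0,4), (1,4), (2,5), (3,5)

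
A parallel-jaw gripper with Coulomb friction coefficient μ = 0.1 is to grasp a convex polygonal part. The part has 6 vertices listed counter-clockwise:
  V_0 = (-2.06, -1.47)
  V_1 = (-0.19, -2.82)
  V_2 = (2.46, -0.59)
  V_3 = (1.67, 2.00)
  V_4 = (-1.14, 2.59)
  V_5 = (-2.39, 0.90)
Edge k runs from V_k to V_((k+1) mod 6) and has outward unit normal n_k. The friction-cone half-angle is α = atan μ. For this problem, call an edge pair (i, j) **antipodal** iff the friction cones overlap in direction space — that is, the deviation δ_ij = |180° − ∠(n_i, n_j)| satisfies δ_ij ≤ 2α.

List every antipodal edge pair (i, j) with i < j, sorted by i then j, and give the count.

α = atan 0.1 = 5.71°;  2α = 11.42°
n_0 = (-0.5853, -0.8108)
n_1 = (+0.6439, -0.7651)
n_2 = (+0.9565, +0.2917)
n_3 = (+0.2055, +0.9787)
n_4 = (-0.8040, +0.5947)
n_5 = (-0.9904, -0.1379)
  (0,1): δ = 104.09°  ·
  (0,2): δ = 37.21°  ·
  (0,3): δ = 23.97°  ·
  (0,4): δ = 89.34°  ·
  (0,5): δ = 133.75°  ·
  (1,2): δ = 113.12°  ·
  (1,3): δ = 51.94°  ·
  (1,4): δ = 13.43°  ·
  (1,5): δ = 57.85°  ·
  (2,3): δ = 118.82°  ·
  (2,4): δ = 53.45°  ·
  (2,5): δ = 9.04°  ✓
  (3,4): δ = 114.63°  ·
  (3,5): δ = 70.22°  ·
  (4,5): δ = 135.58°  ·
antipodal pairs: 1

count = 1; pairs: (2,5)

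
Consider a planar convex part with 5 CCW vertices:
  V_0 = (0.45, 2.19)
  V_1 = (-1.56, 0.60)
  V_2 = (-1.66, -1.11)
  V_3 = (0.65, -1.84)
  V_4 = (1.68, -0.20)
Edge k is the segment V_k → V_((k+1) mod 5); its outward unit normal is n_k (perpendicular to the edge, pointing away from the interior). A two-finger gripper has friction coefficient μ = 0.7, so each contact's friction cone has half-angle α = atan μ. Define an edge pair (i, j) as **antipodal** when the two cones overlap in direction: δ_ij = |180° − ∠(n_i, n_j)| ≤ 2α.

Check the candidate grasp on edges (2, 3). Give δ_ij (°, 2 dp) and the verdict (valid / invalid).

α = atan 0.7 = 34.99°;  2α = 69.98°
edge 2: e_2 = (+2.31, -0.73);  n_2 = (-0.3013, -0.9535)
edge 3: e_3 = (+1.03, +1.64);  n_3 = (+0.8468, -0.5319)
∠(n_2, n_3) = 75.41°
δ = |180° − 75.41°| = 104.59°
104.59° > 2α = 69.98°  →  invalid

δ = 104.59°, invalid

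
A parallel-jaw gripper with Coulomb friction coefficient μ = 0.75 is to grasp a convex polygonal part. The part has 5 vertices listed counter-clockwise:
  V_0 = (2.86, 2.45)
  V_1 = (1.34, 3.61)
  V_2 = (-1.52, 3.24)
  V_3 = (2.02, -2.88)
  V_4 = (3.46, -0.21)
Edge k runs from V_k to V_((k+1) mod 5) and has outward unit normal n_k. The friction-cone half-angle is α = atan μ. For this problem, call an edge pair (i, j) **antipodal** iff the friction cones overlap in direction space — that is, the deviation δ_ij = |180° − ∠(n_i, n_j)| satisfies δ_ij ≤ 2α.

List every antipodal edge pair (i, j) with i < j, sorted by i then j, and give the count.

count = 5; pairs: (0,2), (1,2), (1,3), (2,3), (2,4)

α = atan 0.75 = 36.87°;  2α = 73.74°
n_0 = (+0.6067, +0.7950)
n_1 = (-0.1283, +0.9917)
n_2 = (-0.8656, -0.5007)
n_3 = (+0.8802, -0.4747)
n_4 = (+0.9755, +0.2200)
  (0,1): δ = 135.28°  ·
  (0,2): δ = 22.60°  ✓
  (0,3): δ = 99.01°  ·
  (0,4): δ = 140.06°  ·
  (1,2): δ = 67.33°  ✓
  (1,3): δ = 54.29°  ✓
  (1,4): δ = 95.34°  ·
  (2,3): δ = 58.39°  ✓
  (2,4): δ = 17.34°  ✓
  (3,4): δ = 138.95°  ·
antipodal pairs: 5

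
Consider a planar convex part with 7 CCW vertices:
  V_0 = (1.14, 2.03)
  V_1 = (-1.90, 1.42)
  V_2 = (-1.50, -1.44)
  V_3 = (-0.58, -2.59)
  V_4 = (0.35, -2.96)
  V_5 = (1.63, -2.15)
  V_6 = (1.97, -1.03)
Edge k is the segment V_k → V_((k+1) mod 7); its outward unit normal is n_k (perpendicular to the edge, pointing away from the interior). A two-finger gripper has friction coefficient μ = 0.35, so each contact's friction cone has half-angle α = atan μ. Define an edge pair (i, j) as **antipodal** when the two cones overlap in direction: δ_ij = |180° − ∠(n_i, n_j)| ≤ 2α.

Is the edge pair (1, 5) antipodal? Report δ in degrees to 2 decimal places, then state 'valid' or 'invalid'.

δ = 24.85°, valid

α = atan 0.35 = 19.29°;  2α = 38.58°
edge 1: e_1 = (+0.40, -2.86);  n_1 = (-0.9904, -0.1385)
edge 5: e_5 = (+0.34, +1.12);  n_5 = (+0.9569, -0.2905)
∠(n_1, n_5) = 155.15°
δ = |180° − 155.15°| = 24.85°
24.85° ≤ 2α = 38.58°  →  valid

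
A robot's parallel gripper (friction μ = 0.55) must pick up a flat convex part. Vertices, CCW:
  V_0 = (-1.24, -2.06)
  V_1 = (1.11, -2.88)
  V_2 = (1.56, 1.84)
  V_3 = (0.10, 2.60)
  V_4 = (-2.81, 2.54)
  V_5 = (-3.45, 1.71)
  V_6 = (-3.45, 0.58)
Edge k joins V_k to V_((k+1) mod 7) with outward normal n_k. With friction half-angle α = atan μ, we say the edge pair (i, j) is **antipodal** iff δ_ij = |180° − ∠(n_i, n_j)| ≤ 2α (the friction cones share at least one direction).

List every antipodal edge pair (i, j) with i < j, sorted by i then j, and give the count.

count = 7; pairs: (0,2), (0,3), (1,4), (1,5), (1,6), (2,6), (3,6)

α = atan 0.55 = 28.81°;  2α = 57.62°
n_0 = (-0.3295, -0.9442)
n_1 = (+0.9955, -0.0949)
n_2 = (+0.4617, +0.8870)
n_3 = (-0.0206, +0.9998)
n_4 = (-0.7919, +0.6106)
n_5 = (-1.0000, -0.0000)
n_6 = (-0.7668, -0.6419)
  (0,1): δ = 76.21°  ·
  (0,2): δ = 8.26°  ✓
  (0,3): δ = 20.42°  ✓
  (0,4): δ = 71.60°  ·
  (0,5): δ = 109.24°  ·
  (0,6): δ = 149.17°  ·
  (1,2): δ = 112.05°  ·
  (1,3): δ = 83.37°  ·
  (1,4): δ = 32.19°  ✓
  (1,5): δ = 5.45°  ✓
  (1,6): δ = 45.38°  ✓
  (2,3): δ = 151.32°  ·
  (2,4): δ = 100.14°  ·
  (2,5): δ = 62.50°  ·
  (2,6): δ = 22.57°  ✓
  (3,4): δ = 128.82°  ·
  (3,5): δ = 91.18°  ·
  (3,6): δ = 51.25°  ✓
  (4,5): δ = 142.36°  ·
  (4,6): δ = 102.43°  ·
  (5,6): δ = 140.07°  ·
antipodal pairs: 7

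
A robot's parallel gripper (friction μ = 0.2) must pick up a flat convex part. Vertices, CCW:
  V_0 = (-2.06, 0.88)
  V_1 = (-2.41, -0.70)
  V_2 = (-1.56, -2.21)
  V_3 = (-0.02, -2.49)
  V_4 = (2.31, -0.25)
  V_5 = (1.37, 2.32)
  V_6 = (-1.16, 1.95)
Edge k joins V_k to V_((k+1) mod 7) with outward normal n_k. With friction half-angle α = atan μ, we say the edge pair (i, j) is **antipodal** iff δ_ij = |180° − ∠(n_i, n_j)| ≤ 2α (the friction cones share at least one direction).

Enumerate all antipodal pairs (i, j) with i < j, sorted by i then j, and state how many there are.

α = atan 0.2 = 11.31°;  2α = 22.62°
n_0 = (-0.9763, +0.2163)
n_1 = (-0.8714, -0.4905)
n_2 = (-0.1789, -0.9839)
n_3 = (+0.6930, -0.7209)
n_4 = (+0.9392, +0.3435)
n_5 = (-0.1447, +0.9895)
n_6 = (-0.7653, +0.6437)
  (0,1): δ = 138.13°  ·
  (0,2): δ = 87.81°  ·
  (0,3): δ = 33.64°  ·
  (0,4): δ = 32.58°  ·
  (0,5): δ = 110.81°  ·
  (0,6): δ = 152.42°  ·
  (1,2): δ = 129.68°  ·
  (1,3): δ = 75.50°  ·
  (1,4): δ = 9.29°  ✓
  (1,5): δ = 68.94°  ·
  (1,6): δ = 110.56°  ·
  (2,3): δ = 125.82°  ·
  (2,4): δ = 59.60°  ·
  (2,5): δ = 18.63°  ✓
  (2,6): δ = 60.24°  ·
  (3,4): δ = 113.78°  ·
  (3,5): δ = 35.55°  ·
  (3,6): δ = 6.06°  ✓
  (4,5): δ = 101.77°  ·
  (4,6): δ = 60.16°  ·
  (5,6): δ = 138.39°  ·
antipodal pairs: 3

count = 3; pairs: (1,4), (2,5), (3,6)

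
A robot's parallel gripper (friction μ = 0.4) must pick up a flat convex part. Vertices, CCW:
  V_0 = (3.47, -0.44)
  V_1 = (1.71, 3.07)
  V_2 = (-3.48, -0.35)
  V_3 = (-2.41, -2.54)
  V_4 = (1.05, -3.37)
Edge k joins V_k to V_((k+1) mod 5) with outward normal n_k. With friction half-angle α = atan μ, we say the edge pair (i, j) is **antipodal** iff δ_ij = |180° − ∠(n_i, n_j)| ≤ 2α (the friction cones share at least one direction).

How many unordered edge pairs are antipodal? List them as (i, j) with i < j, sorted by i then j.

count = 2; pairs: (0,2), (1,4)

α = atan 0.4 = 21.80°;  2α = 43.60°
n_0 = (+0.8939, +0.4482)
n_1 = (-0.5502, +0.8350)
n_2 = (-0.8985, -0.4390)
n_3 = (-0.2333, -0.9724)
n_4 = (+0.7710, -0.6368)
  (0,1): δ = 83.25°  ·
  (0,2): δ = 0.59°  ✓
  (0,3): δ = 49.88°  ·
  (0,4): δ = 113.82°  ·
  (1,2): δ = 97.34°  ·
  (1,3): δ = 46.87°  ·
  (1,4): δ = 17.06°  ✓
  (2,3): δ = 129.53°  ·
  (2,4): δ = 65.59°  ·
  (3,4): δ = 116.07°  ·
antipodal pairs: 2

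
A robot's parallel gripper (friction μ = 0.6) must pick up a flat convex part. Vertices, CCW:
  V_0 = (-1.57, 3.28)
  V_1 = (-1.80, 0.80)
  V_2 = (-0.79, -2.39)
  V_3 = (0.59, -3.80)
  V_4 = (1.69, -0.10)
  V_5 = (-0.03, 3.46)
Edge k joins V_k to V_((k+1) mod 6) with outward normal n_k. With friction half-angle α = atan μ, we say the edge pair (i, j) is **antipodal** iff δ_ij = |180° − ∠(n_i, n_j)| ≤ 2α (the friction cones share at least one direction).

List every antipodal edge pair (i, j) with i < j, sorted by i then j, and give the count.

count = 7; pairs: (0,3), (0,4), (1,3), (1,4), (2,3), (2,4), (2,5)

α = atan 0.6 = 30.96°;  2α = 61.93°
n_0 = (-0.9957, +0.0923)
n_1 = (-0.9534, -0.3018)
n_2 = (-0.7147, -0.6995)
n_3 = (+0.9585, -0.2850)
n_4 = (+0.9004, +0.4350)
n_5 = (-0.1161, +0.9932)
  (0,1): δ = 157.13°  ·
  (0,2): δ = 130.32°  ·
  (0,3): δ = 11.26°  ✓
  (0,4): δ = 31.09°  ✓
  (0,5): δ = 101.97°  ·
  (1,2): δ = 153.18°  ·
  (1,3): δ = 34.13°  ✓
  (1,4): δ = 8.22°  ✓
  (1,5): δ = 79.10°  ·
  (2,3): δ = 60.94°  ✓
  (2,4): δ = 18.60°  ✓
  (2,5): δ = 52.28°  ✓
  (3,4): δ = 137.66°  ·
  (3,5): δ = 66.78°  ·
  (4,5): δ = 109.12°  ·
antipodal pairs: 7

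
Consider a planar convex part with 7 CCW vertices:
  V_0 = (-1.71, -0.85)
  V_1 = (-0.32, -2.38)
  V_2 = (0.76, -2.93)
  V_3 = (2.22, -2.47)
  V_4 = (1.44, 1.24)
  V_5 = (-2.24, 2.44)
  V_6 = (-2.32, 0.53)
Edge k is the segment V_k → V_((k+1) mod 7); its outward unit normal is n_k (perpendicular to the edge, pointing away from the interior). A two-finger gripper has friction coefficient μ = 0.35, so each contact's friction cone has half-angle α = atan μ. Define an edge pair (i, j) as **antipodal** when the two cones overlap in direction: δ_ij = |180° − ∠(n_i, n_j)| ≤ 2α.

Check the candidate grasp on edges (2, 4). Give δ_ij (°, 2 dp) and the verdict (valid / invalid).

α = atan 0.35 = 19.29°;  2α = 38.58°
edge 2: e_2 = (+1.46, +0.46);  n_2 = (+0.3005, -0.9538)
edge 4: e_4 = (-3.68, +1.20);  n_4 = (+0.3100, +0.9507)
∠(n_2, n_4) = 144.45°
δ = |180° − 144.45°| = 35.55°
35.55° ≤ 2α = 38.58°  →  valid

δ = 35.55°, valid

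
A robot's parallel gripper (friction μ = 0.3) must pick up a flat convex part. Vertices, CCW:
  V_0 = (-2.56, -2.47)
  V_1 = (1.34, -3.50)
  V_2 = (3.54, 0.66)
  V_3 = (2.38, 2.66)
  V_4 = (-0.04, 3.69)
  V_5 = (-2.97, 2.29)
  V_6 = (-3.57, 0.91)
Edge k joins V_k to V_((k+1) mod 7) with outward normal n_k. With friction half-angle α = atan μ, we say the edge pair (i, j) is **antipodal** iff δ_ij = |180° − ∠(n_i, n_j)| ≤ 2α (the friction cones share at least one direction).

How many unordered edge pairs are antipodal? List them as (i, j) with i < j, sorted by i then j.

count = 3; pairs: (0,3), (1,5), (2,6)

α = atan 0.3 = 16.70°;  2α = 33.40°
n_0 = (-0.2553, -0.9668)
n_1 = (+0.8840, -0.4675)
n_2 = (+0.8650, +0.5017)
n_3 = (+0.3916, +0.9201)
n_4 = (-0.4311, +0.9023)
n_5 = (-0.9171, +0.3987)
n_6 = (-0.9581, -0.2863)
  (0,1): δ = 103.08°  ·
  (0,2): δ = 45.09°  ·
  (0,3): δ = 8.26°  ✓
  (0,4): δ = 40.33°  ·
  (0,5): δ = 81.30°  ·
  (0,6): δ = 121.43°  ·
  (1,2): δ = 122.01°  ·
  (1,3): δ = 85.18°  ·
  (1,4): δ = 36.59°  ·
  (1,5): δ = 4.37°  ✓
  (1,6): δ = 44.51°  ·
  (2,3): δ = 143.17°  ·
  (2,4): δ = 94.57°  ·
  (2,5): δ = 53.61°  ·
  (2,6): δ = 13.48°  ✓
  (3,4): δ = 131.41°  ·
  (3,5): δ = 90.44°  ·
  (3,6): δ = 50.31°  ·
  (4,5): δ = 139.04°  ·
  (4,6): δ = 98.90°  ·
  (5,6): δ = 139.86°  ·
antipodal pairs: 3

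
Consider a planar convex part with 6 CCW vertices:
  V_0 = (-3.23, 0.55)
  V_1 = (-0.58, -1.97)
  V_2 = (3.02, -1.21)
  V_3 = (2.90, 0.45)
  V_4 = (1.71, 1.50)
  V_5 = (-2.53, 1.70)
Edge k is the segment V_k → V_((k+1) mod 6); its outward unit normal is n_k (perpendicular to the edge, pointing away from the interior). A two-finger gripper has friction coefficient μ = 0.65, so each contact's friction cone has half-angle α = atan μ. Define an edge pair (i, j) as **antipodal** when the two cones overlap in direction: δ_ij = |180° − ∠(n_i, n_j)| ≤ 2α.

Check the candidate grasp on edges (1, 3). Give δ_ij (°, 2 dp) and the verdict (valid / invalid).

α = atan 0.65 = 33.02°;  2α = 66.05°
edge 1: e_1 = (+3.60, +0.76);  n_1 = (+0.2066, -0.9784)
edge 3: e_3 = (-1.19, +1.05);  n_3 = (+0.6616, +0.7498)
∠(n_1, n_3) = 126.66°
δ = |180° − 126.66°| = 53.34°
53.34° ≤ 2α = 66.05°  →  valid

δ = 53.34°, valid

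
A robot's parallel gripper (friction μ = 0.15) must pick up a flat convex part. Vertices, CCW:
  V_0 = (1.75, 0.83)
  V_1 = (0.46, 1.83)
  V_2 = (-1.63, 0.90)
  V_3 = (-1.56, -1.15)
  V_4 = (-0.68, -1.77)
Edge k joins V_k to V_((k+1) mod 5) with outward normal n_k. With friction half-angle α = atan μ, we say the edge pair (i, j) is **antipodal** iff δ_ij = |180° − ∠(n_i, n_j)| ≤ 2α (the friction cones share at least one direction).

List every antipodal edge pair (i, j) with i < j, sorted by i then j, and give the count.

α = atan 0.15 = 8.53°;  2α = 17.06°
n_0 = (+0.6127, +0.7903)
n_1 = (-0.4065, +0.9136)
n_2 = (-0.9994, -0.0341)
n_3 = (-0.5760, -0.8175)
n_4 = (+0.7306, -0.6828)
  (0,1): δ = 118.23°  ·
  (0,2): δ = 50.26°  ·
  (0,3): δ = 2.62°  ✓
  (0,4): δ = 84.72°  ·
  (1,2): δ = 112.03°  ·
  (1,3): δ = 59.15°  ·
  (1,4): δ = 22.95°  ·
  (2,3): δ = 127.12°  ·
  (2,4): δ = 45.02°  ·
  (3,4): δ = 97.90°  ·
antipodal pairs: 1

count = 1; pairs: (0,3)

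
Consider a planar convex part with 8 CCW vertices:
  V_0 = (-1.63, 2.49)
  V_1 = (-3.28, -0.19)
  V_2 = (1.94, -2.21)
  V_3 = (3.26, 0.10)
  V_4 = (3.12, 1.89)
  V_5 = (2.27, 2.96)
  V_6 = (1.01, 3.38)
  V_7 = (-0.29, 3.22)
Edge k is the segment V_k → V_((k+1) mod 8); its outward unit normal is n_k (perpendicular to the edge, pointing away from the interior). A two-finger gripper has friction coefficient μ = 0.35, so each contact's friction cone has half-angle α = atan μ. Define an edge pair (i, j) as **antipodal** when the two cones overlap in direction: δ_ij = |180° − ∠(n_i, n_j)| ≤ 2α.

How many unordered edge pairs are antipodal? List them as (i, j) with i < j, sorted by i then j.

α = atan 0.35 = 19.29°;  2α = 38.58°
n_0 = (-0.8515, +0.5243)
n_1 = (-0.3609, -0.9326)
n_2 = (+0.8682, -0.4961)
n_3 = (+0.9970, +0.0780)
n_4 = (+0.7830, +0.6220)
n_5 = (+0.3162, +0.9487)
n_6 = (-0.1222, +0.9925)
n_7 = (-0.4784, +0.8781)
  (0,1): δ = 79.54°  ·
  (0,2): δ = 1.87°  ✓
  (0,3): δ = 36.09°  ✓
  (0,4): δ = 70.08°  ·
  (0,5): δ = 103.18°  ·
  (0,6): δ = 128.64°  ·
  (0,7): δ = 150.20°  ·
  (1,2): δ = 98.59°  ·
  (1,3): δ = 64.37°  ·
  (1,4): δ = 30.38°  ✓
  (1,5): δ = 2.72°  ✓
  (1,6): δ = 28.17°  ✓
  (1,7): δ = 49.74°  ·
  (2,3): δ = 145.78°  ·
  (2,4): δ = 111.79°  ·
  (2,5): δ = 78.69°  ·
  (2,6): δ = 53.24°  ·
  (2,7): δ = 31.67°  ✓
  (3,4): δ = 146.01°  ·
  (3,5): δ = 112.91°  ·
  (3,6): δ = 87.46°  ·
  (3,7): δ = 65.89°  ·
  (4,5): δ = 146.90°  ·
  (4,6): δ = 121.45°  ·
  (4,7): δ = 99.88°  ·
  (5,6): δ = 154.55°  ·
  (5,7): δ = 132.98°  ·
  (6,7): δ = 158.44°  ·
antipodal pairs: 6

count = 6; pairs: (0,2), (0,3), (1,4), (1,5), (1,6), (2,7)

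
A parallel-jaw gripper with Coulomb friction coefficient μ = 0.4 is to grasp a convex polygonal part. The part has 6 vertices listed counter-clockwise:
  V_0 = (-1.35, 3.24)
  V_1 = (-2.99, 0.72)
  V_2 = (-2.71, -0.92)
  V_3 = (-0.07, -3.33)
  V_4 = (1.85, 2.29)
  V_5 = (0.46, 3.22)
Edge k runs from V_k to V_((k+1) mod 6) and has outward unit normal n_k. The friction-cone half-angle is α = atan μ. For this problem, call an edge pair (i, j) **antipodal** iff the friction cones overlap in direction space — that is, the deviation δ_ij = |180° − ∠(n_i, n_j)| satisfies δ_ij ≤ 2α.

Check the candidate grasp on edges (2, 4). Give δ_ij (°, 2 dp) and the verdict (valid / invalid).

α = atan 0.4 = 21.80°;  2α = 43.60°
edge 2: e_2 = (+2.64, -2.41);  n_2 = (-0.6742, -0.7385)
edge 4: e_4 = (-1.39, +0.93);  n_4 = (+0.5561, +0.8311)
∠(n_2, n_4) = 171.39°
δ = |180° − 171.39°| = 8.61°
8.61° ≤ 2α = 43.60°  →  valid

δ = 8.61°, valid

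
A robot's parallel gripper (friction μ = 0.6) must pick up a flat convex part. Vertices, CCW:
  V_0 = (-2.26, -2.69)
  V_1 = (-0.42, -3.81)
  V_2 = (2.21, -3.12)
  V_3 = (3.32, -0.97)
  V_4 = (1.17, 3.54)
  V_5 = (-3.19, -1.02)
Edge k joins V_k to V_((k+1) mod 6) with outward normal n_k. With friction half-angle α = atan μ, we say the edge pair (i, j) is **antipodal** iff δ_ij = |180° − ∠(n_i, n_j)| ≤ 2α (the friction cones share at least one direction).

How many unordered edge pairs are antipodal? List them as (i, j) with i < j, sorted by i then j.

α = atan 0.6 = 30.96°;  2α = 61.93°
n_0 = (-0.5199, -0.8542)
n_1 = (+0.2538, -0.9673)
n_2 = (+0.8886, -0.4587)
n_3 = (+0.9027, +0.4303)
n_4 = (-0.7228, +0.6911)
n_5 = (-0.8737, -0.4865)
  (0,1): δ = 133.97°  ·
  (0,2): δ = 85.98°  ·
  (0,3): δ = 33.18°  ✓
  (0,4): δ = 77.61°  ·
  (0,5): δ = 150.44°  ·
  (1,2): δ = 132.01°  ·
  (1,3): δ = 79.21°  ·
  (1,4): δ = 31.58°  ✓
  (1,5): δ = 104.41°  ·
  (2,3): δ = 127.21°  ·
  (2,4): δ = 16.41°  ✓
  (2,5): δ = 56.42°  ✓
  (3,4): δ = 69.20°  ·
  (3,5): δ = 3.62°  ✓
  (4,5): δ = 107.17°  ·
antipodal pairs: 5

count = 5; pairs: (0,3), (1,4), (2,4), (2,5), (3,5)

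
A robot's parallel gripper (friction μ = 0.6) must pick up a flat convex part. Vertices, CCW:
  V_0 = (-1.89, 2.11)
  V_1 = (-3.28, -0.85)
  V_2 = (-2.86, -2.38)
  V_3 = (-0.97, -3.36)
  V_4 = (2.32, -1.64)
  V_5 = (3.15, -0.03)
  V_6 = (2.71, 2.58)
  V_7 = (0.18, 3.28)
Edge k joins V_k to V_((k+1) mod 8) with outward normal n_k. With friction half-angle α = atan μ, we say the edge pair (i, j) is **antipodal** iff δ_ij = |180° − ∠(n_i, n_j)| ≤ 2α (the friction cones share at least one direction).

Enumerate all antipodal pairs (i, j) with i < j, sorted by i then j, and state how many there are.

count = 12; pairs: (0,3), (0,4), (0,5), (1,4), (1,5), (1,6), (2,5), (2,6), (2,7), (3,6), (3,7), (4,7)

α = atan 0.6 = 30.96°;  2α = 61.93°
n_0 = (-0.9052, +0.4251)
n_1 = (-0.9643, -0.2647)
n_2 = (-0.4603, -0.8878)
n_3 = (+0.4633, -0.8862)
n_4 = (+0.8888, -0.4582)
n_5 = (+0.9861, +0.1662)
n_6 = (+0.2667, +0.9638)
n_7 = (-0.4921, +0.8706)
  (0,1): δ = 139.50°  ·
  (0,2): δ = 92.25°  ·
  (0,3): δ = 37.25°  ✓
  (0,4): δ = 2.12°  ✓
  (0,5): δ = 34.72°  ✓
  (0,6): δ = 99.69°  ·
  (0,7): δ = 144.63°  ·
  (1,2): δ = 132.76°  ·
  (1,3): δ = 77.75°  ·
  (1,4): δ = 42.62°  ✓
  (1,5): δ = 5.78°  ✓
  (1,6): δ = 59.18°  ✓
  (1,7): δ = 104.13°  ·
  (2,3): δ = 124.99°  ·
  (2,4): δ = 89.86°  ·
  (2,5): δ = 53.02°  ✓
  (2,6): δ = 11.94°  ✓
  (2,7): δ = 56.88°  ✓
  (3,4): δ = 144.87°  ·
  (3,5): δ = 108.03°  ·
  (3,6): δ = 43.07°  ✓
  (3,7): δ = 1.88°  ✓
  (4,5): δ = 143.16°  ·
  (4,6): δ = 78.19°  ·
  (4,7): δ = 33.25°  ✓
  (5,6): δ = 115.03°  ·
  (5,7): δ = 70.09°  ·
  (6,7): δ = 135.06°  ·
antipodal pairs: 12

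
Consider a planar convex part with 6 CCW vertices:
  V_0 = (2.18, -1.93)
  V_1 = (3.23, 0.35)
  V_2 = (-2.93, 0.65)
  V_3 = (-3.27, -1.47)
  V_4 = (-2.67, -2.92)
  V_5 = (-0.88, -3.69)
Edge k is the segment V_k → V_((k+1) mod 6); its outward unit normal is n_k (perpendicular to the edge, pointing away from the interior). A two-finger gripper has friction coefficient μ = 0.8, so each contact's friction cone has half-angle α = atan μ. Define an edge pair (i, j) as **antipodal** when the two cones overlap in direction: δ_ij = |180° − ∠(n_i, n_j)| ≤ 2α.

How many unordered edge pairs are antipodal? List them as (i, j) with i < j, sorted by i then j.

α = atan 0.8 = 38.66°;  2α = 77.32°
n_0 = (+0.9083, -0.4183)
n_1 = (+0.0486, +0.9988)
n_2 = (-0.9874, +0.1584)
n_3 = (-0.9240, -0.3824)
n_4 = (-0.3952, -0.9186)
n_5 = (+0.4986, -0.8668)
  (0,1): δ = 68.06°  ✓
  (0,2): δ = 15.62°  ✓
  (0,3): δ = 47.21°  ✓
  (0,4): δ = 91.45°  ·
  (0,5): δ = 144.63°  ·
  (1,2): δ = 96.32°  ·
  (1,3): δ = 64.73°  ✓
  (1,4): δ = 20.49°  ✓
  (1,5): δ = 32.69°  ✓
  (2,3): δ = 148.41°  ·
  (2,4): δ = 104.16°  ·
  (2,5): δ = 50.98°  ✓
  (3,4): δ = 135.76°  ·
  (3,5): δ = 82.57°  ·
  (4,5): δ = 126.82°  ·
antipodal pairs: 7

count = 7; pairs: (0,1), (0,2), (0,3), (1,3), (1,4), (1,5), (2,5)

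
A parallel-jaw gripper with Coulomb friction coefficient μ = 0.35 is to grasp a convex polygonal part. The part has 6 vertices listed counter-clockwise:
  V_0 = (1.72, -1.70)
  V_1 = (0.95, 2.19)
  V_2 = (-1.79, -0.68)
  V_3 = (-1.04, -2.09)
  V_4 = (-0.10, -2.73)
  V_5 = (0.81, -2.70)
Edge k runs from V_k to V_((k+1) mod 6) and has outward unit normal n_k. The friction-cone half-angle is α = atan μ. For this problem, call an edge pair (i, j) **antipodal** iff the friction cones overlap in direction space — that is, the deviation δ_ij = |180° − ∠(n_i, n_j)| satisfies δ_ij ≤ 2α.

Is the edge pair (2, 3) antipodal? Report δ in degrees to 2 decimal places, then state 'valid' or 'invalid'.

α = atan 0.35 = 19.29°;  2α = 38.58°
edge 2: e_2 = (+0.75, -1.41);  n_2 = (-0.8829, -0.4696)
edge 3: e_3 = (+0.94, -0.64);  n_3 = (-0.5628, -0.8266)
∠(n_2, n_3) = 27.74°
δ = |180° − 27.74°| = 152.26°
152.26° > 2α = 38.58°  →  invalid

δ = 152.26°, invalid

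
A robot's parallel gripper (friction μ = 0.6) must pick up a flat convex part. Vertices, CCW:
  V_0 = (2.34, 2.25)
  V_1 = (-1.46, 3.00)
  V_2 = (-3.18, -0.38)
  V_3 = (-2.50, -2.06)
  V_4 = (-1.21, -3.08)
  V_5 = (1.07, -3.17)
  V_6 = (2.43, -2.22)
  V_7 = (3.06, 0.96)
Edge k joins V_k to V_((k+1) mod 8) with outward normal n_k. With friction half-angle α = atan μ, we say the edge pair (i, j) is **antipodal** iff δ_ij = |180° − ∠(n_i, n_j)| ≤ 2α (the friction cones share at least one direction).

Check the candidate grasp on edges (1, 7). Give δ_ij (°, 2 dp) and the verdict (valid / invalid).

δ = 56.14°, valid

α = atan 0.6 = 30.96°;  2α = 61.93°
edge 1: e_1 = (-1.72, -3.38);  n_1 = (-0.8912, +0.4535)
edge 7: e_7 = (-0.72, +1.29);  n_7 = (+0.8732, +0.4874)
∠(n_1, n_7) = 123.86°
δ = |180° − 123.86°| = 56.14°
56.14° ≤ 2α = 61.93°  →  valid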